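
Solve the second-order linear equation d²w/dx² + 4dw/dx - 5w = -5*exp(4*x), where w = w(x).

w = -5*exp(4*x)/27 + C1*exp(-5*x) + C2*exp(x)

Characteristic equation r² + 4r - 5 = 0 factors as (r + 5)(r - 1) = 0, so r = -5, 1.
Hence w_h = C1*exp(-5*x) + C2*exp(x).
Try w_p = A*exp(4*x). Substituting into the equation and dividing by exp(4*x) gives A = -5/27, so w_p = -5*exp(4*x)/27.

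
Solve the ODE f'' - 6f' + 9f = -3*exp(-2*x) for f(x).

Characteristic equation r² - 6r + 9 = 0 has discriminant (-6)² - 4·(9) = 0, so r = 3 is a repeated root.
Hence f_h = (C1 + C2*x)*exp(3*x).
Try f_p = A*exp(-2*x). Substituting into the equation and dividing by exp(-2*x) gives A = -3/25, so f_p = -3*exp(-2*x)/25.

f = -3*exp(-2*x)/25 + C1*exp(3*x) + C2*x*exp(3*x)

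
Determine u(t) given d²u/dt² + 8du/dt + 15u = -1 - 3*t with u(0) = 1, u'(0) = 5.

u = 1/25 + 5*exp(-3*t) - 101*exp(-5*t)/25 - t/5

Characteristic equation r² + 8r + 15 = 0 factors as (r + 5)(r + 3) = 0, so r = -5, -3.
Hence u_h = C1*exp(-5*t) + C2*exp(-3*t).
For the particular solution try u_p = A0 + A1*t. Substituting and matching coefficients of each power of t gives A0 = 1/25, A1 = -1/5, so u_p = 1/25 - t/5.
General solution: u = 1/25 - t/5 + C1*exp(-5*t) + C2*exp(-3*t).
Apply the initial conditions: u(0) = 1/25 + C1 + C2 = 1 and u'(0) = -1/5 - 5*C1 - 3*C2 = 5. Solving gives C1 = -101/25, C2 = 5.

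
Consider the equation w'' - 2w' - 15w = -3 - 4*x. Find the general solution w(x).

w = 37/225 + 4*x/15 + C1*exp(5*x) + C2*exp(-3*x)

Characteristic equation r² - 2r - 15 = 0 factors as (r - 5)(r + 3) = 0, so r = 5, -3.
Hence w_h = C1*exp(5*x) + C2*exp(-3*x).
For the particular solution try w_p = A0 + A1*x. Substituting and matching coefficients of each power of x gives A0 = 37/225, A1 = 4/15, so w_p = 37/225 + 4*x/15.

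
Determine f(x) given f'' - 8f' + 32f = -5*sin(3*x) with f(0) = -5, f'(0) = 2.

Characteristic equation r² - 8r + 32 = 0 has discriminant (-8)² - 4·(32) = -64 < 0, so r = 4 ± 4i.
Hence f_h = C1*cos(4*x)*exp(4*x) + C2*exp(4*x)*sin(4*x).
Try f_p = A*cos(3*x) + B*sin(3*x). Substituting and equating the coefficients of cos(3x) and sin(3x) gives A = -24/221, B = -23/221, so f_p = -24*cos(3*x)/221 - 23*sin(3*x)/221.
General solution: f = -24*cos(3*x)/221 - 23*sin(3*x)/221 + C1*cos(4*x)*exp(4*x) + C2*exp(4*x)*sin(4*x).
Apply the initial conditions: f(0) = -24/221 + C1 = -5 and f'(0) = -69/221 + 4*C1 + 4*C2 = 2. Solving gives C1 = -1081/221, C2 = 4835/884.

f = -24*cos(3*x)/221 - 23*sin(3*x)/221 - 1081*cos(4*x)*exp(4*x)/221 + 4835*exp(4*x)*sin(4*x)/884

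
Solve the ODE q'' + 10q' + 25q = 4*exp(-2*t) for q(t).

q = 4*exp(-2*t)/9 + C1*exp(-5*t) + C2*t*exp(-5*t)

Characteristic equation r² + 10r + 25 = 0 has discriminant (10)² - 4·(25) = 0, so r = -5 is a repeated root.
Hence q_h = (C1 + C2*t)*exp(-5*t).
Try q_p = A*exp(-2*t). Substituting into the equation and dividing by exp(-2*t) gives A = 4/9, so q_p = 4*exp(-2*t)/9.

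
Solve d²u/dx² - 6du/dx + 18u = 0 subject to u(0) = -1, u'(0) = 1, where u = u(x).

u = -cos(3*x)*exp(3*x) + 4*exp(3*x)*sin(3*x)/3

Characteristic equation r² - 6r + 18 = 0 has discriminant (-6)² - 4·(18) = -36 < 0, so r = 3 ± 3i.
Hence u_h = C1*cos(3*x)*exp(3*x) + C2*exp(3*x)*sin(3*x).
Apply the initial conditions: u(0) = C1 = -1 and u'(0) = 3*C1 + 3*C2 = 1. Solving gives C1 = -1, C2 = 4/3.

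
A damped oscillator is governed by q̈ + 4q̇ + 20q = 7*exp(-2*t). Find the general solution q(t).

Characteristic equation r² + 4r + 20 = 0 has discriminant (4)² - 4·(20) = -64 < 0, so r = -2 ± 4i.
Hence q_h = C1*cos(4*t)*exp(-2*t) + C2*exp(-2*t)*sin(4*t).
Try q_p = A*exp(-2*t). Substituting into the equation and dividing by exp(-2*t) gives A = 7/16, so q_p = 7*exp(-2*t)/16.

q = 7*exp(-2*t)/16 + C1*cos(4*t)*exp(-2*t) + C2*exp(-2*t)*sin(4*t)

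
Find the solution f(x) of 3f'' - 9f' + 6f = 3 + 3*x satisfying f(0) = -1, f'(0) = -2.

Divide through by 3: f'' - 3f' + 2f = 1 + x.
Characteristic equation r² - 3r + 2 = 0 factors as (r - 2)(r - 1) = 0, so r = 2, 1.
Hence f_h = C1*exp(2*x) + C2*exp(x).
For the particular solution try f_p = A0 + A1*x. Substituting and matching coefficients of each power of x gives A0 = 5/4, A1 = 1/2, so f_p = 5/4 + x/2.
General solution: f = 5/4 + x/2 + C1*exp(2*x) + C2*exp(x).
Apply the initial conditions: f(0) = 5/4 + C1 + C2 = -1 and f'(0) = 1/2 + C2 + 2*C1 = -2. Solving gives C1 = -1/4, C2 = -2.

f = 5/4 + x/2 - 2*exp(x) - exp(2*x)/4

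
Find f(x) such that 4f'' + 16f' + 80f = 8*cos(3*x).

Divide through by 4: f'' + 4f' + 20f = 2*cos(3*x).
Characteristic equation r² + 4r + 20 = 0 has discriminant (4)² - 4·(20) = -64 < 0, so r = -2 ± 4i.
Hence f_h = C1*cos(4*x)*exp(-2*x) + C2*exp(-2*x)*sin(4*x).
Try f_p = A*cos(3*x) + B*sin(3*x). Substituting and equating the coefficients of cos(3x) and sin(3x) gives A = 22/265, B = 24/265, so f_p = 22*cos(3*x)/265 + 24*sin(3*x)/265.

f = 22*cos(3*x)/265 + 24*sin(3*x)/265 + C1*cos(4*x)*exp(-2*x) + C2*exp(-2*x)*sin(4*x)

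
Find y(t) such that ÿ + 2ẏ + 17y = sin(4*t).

y = -8*cos(4*t)/65 + sin(4*t)/65 + C1*cos(4*t)*exp(-t) + C2*exp(-t)*sin(4*t)

Characteristic equation r² + 2r + 17 = 0 has discriminant (2)² - 4·(17) = -64 < 0, so r = -1 ± 4i.
Hence y_h = C1*cos(4*t)*exp(-t) + C2*exp(-t)*sin(4*t).
Try y_p = A*cos(4*t) + B*sin(4*t). Substituting and equating the coefficients of cos(4t) and sin(4t) gives A = -8/65, B = 1/65, so y_p = -8*cos(4*t)/65 + sin(4*t)/65.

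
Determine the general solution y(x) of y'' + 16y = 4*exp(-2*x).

y = exp(-2*x)/5 + C1*cos(4*x) + C2*sin(4*x)

Characteristic equation r² + 16 = 0 has discriminant (0)² - 4·(16) = -64 < 0, so r = ± 4i.
Hence y_h = C1*cos(4*x) + C2*sin(4*x).
Try y_p = A*exp(-2*x). Substituting into the equation and dividing by exp(-2*x) gives A = 1/5, so y_p = exp(-2*x)/5.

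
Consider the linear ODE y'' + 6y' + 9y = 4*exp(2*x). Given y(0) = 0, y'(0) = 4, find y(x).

y = -4*exp(-3*x)/25 + 4*exp(2*x)/25 + 16*x*exp(-3*x)/5

Characteristic equation r² + 6r + 9 = 0 has discriminant (6)² - 4·(9) = 0, so r = -3 is a repeated root.
Hence y_h = (C1 + C2*x)*exp(-3*x).
Try y_p = A*exp(2*x). Substituting into the equation and dividing by exp(2*x) gives A = 4/25, so y_p = 4*exp(2*x)/25.
General solution: y = 4*exp(2*x)/25 + C1*exp(-3*x) + C2*x*exp(-3*x).
Apply the initial conditions: y(0) = 4/25 + C1 = 0 and y'(0) = 8/25 + C2 - 3*C1 = 4. Solving gives C1 = -4/25, C2 = 16/5.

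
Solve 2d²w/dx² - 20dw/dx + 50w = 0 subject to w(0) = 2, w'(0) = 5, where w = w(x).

Divide through by 2: w'' - 10w' + 25w = 0.
Characteristic equation r² - 10r + 25 = 0 has discriminant (-10)² - 4·(25) = 0, so r = 5 is a repeated root.
Hence w_h = (C1 + C2*x)*exp(5*x).
Apply the initial conditions: w(0) = C1 = 2 and w'(0) = C2 + 5*C1 = 5. Solving gives C1 = 2, C2 = -5.

w = 2*exp(5*x) - 5*x*exp(5*x)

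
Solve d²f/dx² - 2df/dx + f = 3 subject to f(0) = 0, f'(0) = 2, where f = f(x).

f = 3 - 3*exp(x) + 5*x*exp(x)

Characteristic equation r² - 2r + 1 = 0 has discriminant (-2)² - 4·(1) = 0, so r = 1 is a repeated root.
Hence f_h = (C1 + C2*x)*exp(x).
For the particular solution try f_p = A0. Substituting and matching coefficients of each power of x gives A0 = 3, so f_p = 3.
General solution: f = 3 + C1*exp(x) + C2*x*exp(x).
Apply the initial conditions: f(0) = 3 + C1 = 0 and f'(0) = C1 + C2 = 2. Solving gives C1 = -3, C2 = 5.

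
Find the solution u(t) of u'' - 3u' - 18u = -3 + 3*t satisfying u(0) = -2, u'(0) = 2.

Characteristic equation r² - 3r - 18 = 0 factors as (r + 3)(r - 6) = 0, so r = -3, 6.
Hence u_h = C1*exp(-3*t) + C2*exp(6*t).
For the particular solution try u_p = A0 + A1*t. Substituting and matching coefficients of each power of t gives A0 = 7/36, A1 = -1/6, so u_p = 7/36 - t/6.
General solution: u = 7/36 - t/6 + C1*exp(-3*t) + C2*exp(6*t).
Apply the initial conditions: u(0) = 7/36 + C1 + C2 = -2 and u'(0) = -1/6 - 3*C1 + 6*C2 = 2. Solving gives C1 = -46/27, C2 = -53/108.

u = 7/36 - 53*exp(6*t)/108 - 46*exp(-3*t)/27 - t/6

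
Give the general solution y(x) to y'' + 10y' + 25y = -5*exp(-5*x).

Characteristic equation r² + 10r + 25 = 0 has discriminant (10)² - 4·(25) = 0, so r = -5 is a repeated root.
Hence y_h = (C1 + C2*x)*exp(-5*x).
Since exp(-5*x) solves the homogeneous equation (r = -5 is a root of multiplicity 2), multiply the trial by x^2. Try y_p = A*x^2*exp(-5*x). Substituting into the equation and dividing by exp(-5*x) gives A = -5/2, so y_p = -5*x^2*exp(-5*x)/2.

y = C1*exp(-5*x) - 5*x**2*exp(-5*x)/2 + C2*x*exp(-5*x)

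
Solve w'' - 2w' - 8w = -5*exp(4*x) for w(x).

w = C1*exp(-2*x) + C2*exp(4*x) - 5*x*exp(4*x)/6

Characteristic equation r² - 2r - 8 = 0 factors as (r + 2)(r - 4) = 0, so r = -2, 4.
Hence w_h = C1*exp(-2*x) + C2*exp(4*x).
Since exp(4*x) solves the homogeneous equation (r = 4 is a root of multiplicity 1), multiply the trial by x. Try w_p = A*x*exp(4*x). Substituting into the equation and dividing by exp(4*x) gives A = -5/6, so w_p = -5*x*exp(4*x)/6.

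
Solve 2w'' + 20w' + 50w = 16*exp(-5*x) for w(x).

Divide through by 2: w'' + 10w' + 25w = 8*exp(-5*x).
Characteristic equation r² + 10r + 25 = 0 has discriminant (10)² - 4·(25) = 0, so r = -5 is a repeated root.
Hence w_h = (C1 + C2*x)*exp(-5*x).
Since exp(-5*x) solves the homogeneous equation (r = -5 is a root of multiplicity 2), multiply the trial by x^2. Try w_p = A*x^2*exp(-5*x). Substituting into the equation and dividing by exp(-5*x) gives A = 4, so w_p = 4*x^2*exp(-5*x).

w = C1*exp(-5*x) + 4*x**2*exp(-5*x) + C2*x*exp(-5*x)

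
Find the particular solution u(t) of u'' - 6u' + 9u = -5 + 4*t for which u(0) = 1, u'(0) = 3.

Characteristic equation r² - 6r + 9 = 0 has discriminant (-6)² - 4·(9) = 0, so r = 3 is a repeated root.
Hence u_h = (C1 + C2*t)*exp(3*t).
For the particular solution try u_p = A0 + A1*t. Substituting and matching coefficients of each power of t gives A0 = -7/27, A1 = 4/9, so u_p = -7/27 + 4*t/9.
General solution: u = -7/27 + 4*t/9 + C1*exp(3*t) + C2*t*exp(3*t).
Apply the initial conditions: u(0) = -7/27 + C1 = 1 and u'(0) = 4/9 + C2 + 3*C1 = 3. Solving gives C1 = 34/27, C2 = -11/9.

u = -7/27 + 4*t/9 + 34*exp(3*t)/27 - 11*t*exp(3*t)/9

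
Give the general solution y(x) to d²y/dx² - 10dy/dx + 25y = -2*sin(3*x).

Characteristic equation r² - 10r + 25 = 0 has discriminant (-10)² - 4·(25) = 0, so r = 5 is a repeated root.
Hence y_h = (C1 + C2*x)*exp(5*x).
Try y_p = A*cos(3*x) + B*sin(3*x). Substituting and equating the coefficients of cos(3x) and sin(3x) gives A = -15/289, B = -8/289, so y_p = -15*cos(3*x)/289 - 8*sin(3*x)/289.

y = -15*cos(3*x)/289 - 8*sin(3*x)/289 + C1*exp(5*x) + C2*x*exp(5*x)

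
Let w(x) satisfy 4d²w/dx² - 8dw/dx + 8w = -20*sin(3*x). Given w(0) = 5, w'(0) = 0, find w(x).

w = -6*cos(3*x)/17 + 7*sin(3*x)/17 - 112*exp(x)*sin(x)/17 + 91*cos(x)*exp(x)/17

Divide through by 4: w'' - 2w' + 2w = -5*sin(3*x).
Characteristic equation r² - 2r + 2 = 0 has discriminant (-2)² - 4·(2) = -4 < 0, so r = 1 ± i.
Hence w_h = C1*cos(x)*exp(x) + C2*exp(x)*sin(x).
Try w_p = A*cos(3*x) + B*sin(3*x). Substituting and equating the coefficients of cos(3x) and sin(3x) gives A = -6/17, B = 7/17, so w_p = -6*cos(3*x)/17 + 7*sin(3*x)/17.
General solution: w = -6*cos(3*x)/17 + 7*sin(3*x)/17 + C1*cos(x)*exp(x) + C2*exp(x)*sin(x).
Apply the initial conditions: w(0) = -6/17 + C1 = 5 and w'(0) = 21/17 + C1 + C2 = 0. Solving gives C1 = 91/17, C2 = -112/17.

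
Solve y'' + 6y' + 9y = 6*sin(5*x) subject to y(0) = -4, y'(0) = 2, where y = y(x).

Characteristic equation r² + 6r + 9 = 0 has discriminant (6)² - 4·(9) = 0, so r = -3 is a repeated root.
Hence y_h = (C1 + C2*x)*exp(-3*x).
Try y_p = A*cos(5*x) + B*sin(5*x). Substituting and equating the coefficients of cos(5x) and sin(5x) gives A = -45/289, B = -24/289, so y_p = -45*cos(5*x)/289 - 24*sin(5*x)/289.
General solution: y = -45*cos(5*x)/289 - 24*sin(5*x)/289 + C1*exp(-3*x) + C2*x*exp(-3*x).
Apply the initial conditions: y(0) = -45/289 + C1 = -4 and y'(0) = -120/289 + C2 - 3*C1 = 2. Solving gives C1 = -1111/289, C2 = -155/17.

y = -1111*exp(-3*x)/289 - 45*cos(5*x)/289 - 24*sin(5*x)/289 - 155*x*exp(-3*x)/17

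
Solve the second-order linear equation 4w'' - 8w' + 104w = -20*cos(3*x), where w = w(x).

w = -17*cos(3*x)/65 + 6*sin(3*x)/65 + C1*cos(5*x)*exp(x) + C2*exp(x)*sin(5*x)

Divide through by 4: w'' - 2w' + 26w = -5*cos(3*x).
Characteristic equation r² - 2r + 26 = 0 has discriminant (-2)² - 4·(26) = -100 < 0, so r = 1 ± 5i.
Hence w_h = C1*cos(5*x)*exp(x) + C2*exp(x)*sin(5*x).
Try w_p = A*cos(3*x) + B*sin(3*x). Substituting and equating the coefficients of cos(3x) and sin(3x) gives A = -17/65, B = 6/65, so w_p = -17*cos(3*x)/65 + 6*sin(3*x)/65.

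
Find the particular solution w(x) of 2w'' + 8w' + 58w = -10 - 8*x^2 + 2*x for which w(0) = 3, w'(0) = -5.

w = -4217/24389 - 4*x**2/29 + 61*x/841 + 31054*exp(-2*x)*sin(5*x)/121945 + 77384*cos(5*x)*exp(-2*x)/24389

Divide through by 2: w'' + 4w' + 29w = -5 + x - 4*x^2.
Characteristic equation r² + 4r + 29 = 0 has discriminant (4)² - 4·(29) = -100 < 0, so r = -2 ± 5i.
Hence w_h = C1*cos(5*x)*exp(-2*x) + C2*exp(-2*x)*sin(5*x).
For the particular solution try w_p = A0 + A1*x + A2*x^2. Substituting and matching coefficients of each power of x gives A0 = -4217/24389, A1 = 61/841, A2 = -4/29, so w_p = -4217/24389 - 4*x^2/29 + 61*x/841.
General solution: w = -4217/24389 - 4*x^2/29 + 61*x/841 + C1*cos(5*x)*exp(-2*x) + C2*exp(-2*x)*sin(5*x).
Apply the initial conditions: w(0) = -4217/24389 + C1 = 3 and w'(0) = 61/841 - 2*C1 + 5*C2 = -5. Solving gives C1 = 77384/24389, C2 = 31054/121945.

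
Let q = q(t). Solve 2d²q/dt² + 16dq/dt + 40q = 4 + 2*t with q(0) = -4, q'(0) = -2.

q = 2/25 + t/20 - 1837*exp(-4*t)*sin(2*t)/200 - 102*cos(2*t)*exp(-4*t)/25

Divide through by 2: q'' + 8q' + 20q = 2 + t.
Characteristic equation r² + 8r + 20 = 0 has discriminant (8)² - 4·(20) = -16 < 0, so r = -4 ± 2i.
Hence q_h = C1*cos(2*t)*exp(-4*t) + C2*exp(-4*t)*sin(2*t).
For the particular solution try q_p = A0 + A1*t. Substituting and matching coefficients of each power of t gives A0 = 2/25, A1 = 1/20, so q_p = 2/25 + t/20.
General solution: q = 2/25 + t/20 + C1*cos(2*t)*exp(-4*t) + C2*exp(-4*t)*sin(2*t).
Apply the initial conditions: q(0) = 2/25 + C1 = -4 and q'(0) = 1/20 - 4*C1 + 2*C2 = -2. Solving gives C1 = -102/25, C2 = -1837/200.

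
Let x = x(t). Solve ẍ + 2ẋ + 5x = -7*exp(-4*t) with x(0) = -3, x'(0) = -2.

x = -7*exp(-4*t)/13 - 43*exp(-t)*sin(2*t)/13 - 32*cos(2*t)*exp(-t)/13

Characteristic equation r² + 2r + 5 = 0 has discriminant (2)² - 4·(5) = -16 < 0, so r = -1 ± 2i.
Hence x_h = C1*cos(2*t)*exp(-t) + C2*exp(-t)*sin(2*t).
Try x_p = A*exp(-4*t). Substituting into the equation and dividing by exp(-4*t) gives A = -7/13, so x_p = -7*exp(-4*t)/13.
General solution: x = -7*exp(-4*t)/13 + C1*cos(2*t)*exp(-t) + C2*exp(-t)*sin(2*t).
Apply the initial conditions: x(0) = -7/13 + C1 = -3 and x'(0) = 28/13 - C1 + 2*C2 = -2. Solving gives C1 = -32/13, C2 = -43/13.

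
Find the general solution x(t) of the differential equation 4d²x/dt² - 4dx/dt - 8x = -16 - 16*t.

x = 1 + 2*t + C1*exp(2*t) + C2*exp(-t)

Divide through by 4: x'' - x' - 2x = -4 - 4*t.
Characteristic equation r² - r - 2 = 0 factors as (r - 2)(r + 1) = 0, so r = 2, -1.
Hence x_h = C1*exp(2*t) + C2*exp(-t).
For the particular solution try x_p = A0 + A1*t. Substituting and matching coefficients of each power of t gives A0 = 1, A1 = 2, so x_p = 1 + 2*t.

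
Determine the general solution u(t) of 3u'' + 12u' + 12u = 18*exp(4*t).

Divide through by 3: u'' + 4u' + 4u = 6*exp(4*t).
Characteristic equation r² + 4r + 4 = 0 has discriminant (4)² - 4·(4) = 0, so r = -2 is a repeated root.
Hence u_h = (C1 + C2*t)*exp(-2*t).
Try u_p = A*exp(4*t). Substituting into the equation and dividing by exp(4*t) gives A = 1/6, so u_p = exp(4*t)/6.

u = exp(4*t)/6 + C1*exp(-2*t) + C2*t*exp(-2*t)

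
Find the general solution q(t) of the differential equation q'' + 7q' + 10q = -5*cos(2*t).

Characteristic equation r² + 7r + 10 = 0 factors as (r + 5)(r + 2) = 0, so r = -5, -2.
Hence q_h = C1*exp(-5*t) + C2*exp(-2*t).
Try q_p = A*cos(2*t) + B*sin(2*t). Substituting and equating the coefficients of cos(2t) and sin(2t) gives A = -15/116, B = -35/116, so q_p = -35*sin(2*t)/116 - 15*cos(2*t)/116.

q = -35*sin(2*t)/116 - 15*cos(2*t)/116 + C1*exp(-5*t) + C2*exp(-2*t)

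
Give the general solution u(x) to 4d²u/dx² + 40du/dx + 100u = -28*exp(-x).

Divide through by 4: u'' + 10u' + 25u = -7*exp(-x).
Characteristic equation r² + 10r + 25 = 0 has discriminant (10)² - 4·(25) = 0, so r = -5 is a repeated root.
Hence u_h = (C1 + C2*x)*exp(-5*x).
Try u_p = A*exp(-x). Substituting into the equation and dividing by exp(-x) gives A = -7/16, so u_p = -7*exp(-x)/16.

u = -7*exp(-x)/16 + C1*exp(-5*x) + C2*x*exp(-5*x)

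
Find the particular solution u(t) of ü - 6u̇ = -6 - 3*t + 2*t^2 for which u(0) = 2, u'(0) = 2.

u = 1195/648 - t**3/9 + 7*t**2/36 + 101*exp(6*t)/648 + 115*t/108

Characteristic equation r² - 6r = 0 factors as (r - 6)r = 0, so r = 6, 0.
Hence u_h = C1*exp(6*t) + C2.
Since 0 is a characteristic root (multiplicity 1), multiply the polynomial trial by t: try u_p = t*(A0 + A1*t + A2*t^2). Substituting and matching coefficients of each power of t gives A0 = 115/108, A1 = 7/36, A2 = -1/9, so u_p = -t^3/9 + 7*t^2/36 + 115*t/108.
General solution: u = C2 - t^3/9 + 7*t^2/36 + 115*t/108 + C1*exp(6*t).
Apply the initial conditions: u(0) = C1 + C2 = 2 and u'(0) = 115/108 + 6*C1 = 2. Solving gives C1 = 101/648, C2 = 1195/648.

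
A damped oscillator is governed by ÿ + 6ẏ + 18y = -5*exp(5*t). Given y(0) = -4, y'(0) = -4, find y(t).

Characteristic equation r² + 6r + 18 = 0 has discriminant (6)² - 4·(18) = -36 < 0, so r = -3 ± 3i.
Hence y_h = C1*cos(3*t)*exp(-3*t) + C2*exp(-3*t)*sin(3*t).
Try y_p = A*exp(5*t). Substituting into the equation and dividing by exp(5*t) gives A = -5/73, so y_p = -5*exp(5*t)/73.
General solution: y = -5*exp(5*t)/73 + C1*cos(3*t)*exp(-3*t) + C2*exp(-3*t)*sin(3*t).
Apply the initial conditions: y(0) = -5/73 + C1 = -4 and y'(0) = -25/73 - 3*C1 + 3*C2 = -4. Solving gives C1 = -287/73, C2 = -376/73.

y = -5*exp(5*t)/73 - 376*exp(-3*t)*sin(3*t)/73 - 287*cos(3*t)*exp(-3*t)/73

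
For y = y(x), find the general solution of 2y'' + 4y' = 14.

Divide through by 2: y'' + 2y' = 7.
Characteristic equation r² + 2r = 0 factors as (r + 2)r = 0, so r = -2, 0.
Hence y_h = C1*exp(-2*x) + C2.
Since 1 solves the homogeneous equation (r = 0 is a root of multiplicity 1), multiply the trial by x. Try y_p = A*x. Substituting into the equation and dividing by 1 gives A = 7/2, so y_p = 7*x/2.

y = C2 + 7*x/2 + C1*exp(-2*x)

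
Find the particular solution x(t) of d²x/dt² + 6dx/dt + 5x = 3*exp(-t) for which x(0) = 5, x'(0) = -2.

Characteristic equation r² + 6r + 5 = 0 factors as (r + 1)(r + 5) = 0, so r = -1, -5.
Hence x_h = C1*exp(-t) + C2*exp(-5*t).
Since exp(-t) solves the homogeneous equation (r = -1 is a root of multiplicity 1), multiply the trial by t. Try x_p = A*t*exp(-t). Substituting into the equation and dividing by exp(-t) gives A = 3/4, so x_p = 3*t*exp(-t)/4.
General solution: x = C1*exp(-t) + C2*exp(-5*t) + 3*t*exp(-t)/4.
Apply the initial conditions: x(0) = C1 + C2 = 5 and x'(0) = 3/4 - C1 - 5*C2 = -2. Solving gives C1 = 89/16, C2 = -9/16.

x = -9*exp(-5*t)/16 + 89*exp(-t)/16 + 3*t*exp(-t)/4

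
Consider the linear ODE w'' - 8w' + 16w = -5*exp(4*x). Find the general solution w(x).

w = C1*exp(4*x) - 5*x**2*exp(4*x)/2 + C2*x*exp(4*x)

Characteristic equation r² - 8r + 16 = 0 has discriminant (-8)² - 4·(16) = 0, so r = 4 is a repeated root.
Hence w_h = (C1 + C2*x)*exp(4*x).
Since exp(4*x) solves the homogeneous equation (r = 4 is a root of multiplicity 2), multiply the trial by x^2. Try w_p = A*x^2*exp(4*x). Substituting into the equation and dividing by exp(4*x) gives A = -5/2, so w_p = -5*x^2*exp(4*x)/2.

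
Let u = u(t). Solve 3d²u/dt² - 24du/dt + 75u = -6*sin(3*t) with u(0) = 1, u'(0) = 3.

Divide through by 3: u'' - 8u' + 25u = -2*sin(3*t).
Characteristic equation r² - 8r + 25 = 0 has discriminant (-8)² - 4·(25) = -36 < 0, so r = 4 ± 3i.
Hence u_h = C1*cos(3*t)*exp(4*t) + C2*exp(4*t)*sin(3*t).
Try u_p = A*cos(3*t) + B*sin(3*t). Substituting and equating the coefficients of cos(3t) and sin(3t) gives A = -3/52, B = -1/26, so u_p = -3*cos(3*t)/52 - sin(3*t)/26.
General solution: u = -3*cos(3*t)/52 - sin(3*t)/26 + C1*cos(3*t)*exp(4*t) + C2*exp(4*t)*sin(3*t).
Apply the initial conditions: u(0) = -3/52 + C1 = 1 and u'(0) = -3/26 + 3*C2 + 4*C1 = 3. Solving gives C1 = 55/52, C2 = -29/78.

u = -3*cos(3*t)/52 - sin(3*t)/26 - 29*exp(4*t)*sin(3*t)/78 + 55*cos(3*t)*exp(4*t)/52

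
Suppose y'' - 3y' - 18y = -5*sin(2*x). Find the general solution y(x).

y = -3*cos(2*x)/52 + 11*sin(2*x)/52 + C1*exp(6*x) + C2*exp(-3*x)

Characteristic equation r² - 3r - 18 = 0 factors as (r - 6)(r + 3) = 0, so r = 6, -3.
Hence y_h = C1*exp(6*x) + C2*exp(-3*x).
Try y_p = A*cos(2*x) + B*sin(2*x). Substituting and equating the coefficients of cos(2x) and sin(2x) gives A = -3/52, B = 11/52, so y_p = -3*cos(2*x)/52 + 11*sin(2*x)/52.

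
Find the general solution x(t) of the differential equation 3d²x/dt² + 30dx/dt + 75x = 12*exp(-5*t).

Divide through by 3: x'' + 10x' + 25x = 4*exp(-5*t).
Characteristic equation r² + 10r + 25 = 0 has discriminant (10)² - 4·(25) = 0, so r = -5 is a repeated root.
Hence x_h = (C1 + C2*t)*exp(-5*t).
Since exp(-5*t) solves the homogeneous equation (r = -5 is a root of multiplicity 2), multiply the trial by t^2. Try x_p = A*t^2*exp(-5*t). Substituting into the equation and dividing by exp(-5*t) gives A = 2, so x_p = 2*t^2*exp(-5*t).

x = C1*exp(-5*t) + 2*t**2*exp(-5*t) + C2*t*exp(-5*t)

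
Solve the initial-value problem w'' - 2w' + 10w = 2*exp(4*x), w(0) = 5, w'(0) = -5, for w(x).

w = exp(4*x)/9 - 31*exp(x)*sin(3*x)/9 + 44*cos(3*x)*exp(x)/9

Characteristic equation r² - 2r + 10 = 0 has discriminant (-2)² - 4·(10) = -36 < 0, so r = 1 ± 3i.
Hence w_h = C1*cos(3*x)*exp(x) + C2*exp(x)*sin(3*x).
Try w_p = A*exp(4*x). Substituting into the equation and dividing by exp(4*x) gives A = 1/9, so w_p = exp(4*x)/9.
General solution: w = exp(4*x)/9 + C1*cos(3*x)*exp(x) + C2*exp(x)*sin(3*x).
Apply the initial conditions: w(0) = 1/9 + C1 = 5 and w'(0) = 4/9 + C1 + 3*C2 = -5. Solving gives C1 = 44/9, C2 = -31/9.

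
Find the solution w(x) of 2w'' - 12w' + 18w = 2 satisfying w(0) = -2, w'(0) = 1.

Divide through by 2: w'' - 6w' + 9w = 1.
Characteristic equation r² - 6r + 9 = 0 has discriminant (-6)² - 4·(9) = 0, so r = 3 is a repeated root.
Hence w_h = (C1 + C2*x)*exp(3*x).
For the particular solution try w_p = A0. Substituting and matching coefficients of each power of x gives A0 = 1/9, so w_p = 1/9.
General solution: w = 1/9 + C1*exp(3*x) + C2*x*exp(3*x).
Apply the initial conditions: w(0) = 1/9 + C1 = -2 and w'(0) = C2 + 3*C1 = 1. Solving gives C1 = -19/9, C2 = 22/3.

w = 1/9 - 19*exp(3*x)/9 + 22*x*exp(3*x)/3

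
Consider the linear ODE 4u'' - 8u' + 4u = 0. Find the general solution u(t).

Divide through by 4: u'' - 2u' + u = 0.
Characteristic equation r² - 2r + 1 = 0 has discriminant (-2)² - 4·(1) = 0, so r = 1 is a repeated root.
Hence u_h = (C1 + C2*t)*exp(t).

u = C1*exp(t) + C2*t*exp(t)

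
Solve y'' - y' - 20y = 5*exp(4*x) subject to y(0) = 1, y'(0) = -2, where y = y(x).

y = -5*exp(4*x)/8 + 7*exp(5*x)/9 + 61*exp(-4*x)/72

Characteristic equation r² - r - 20 = 0 factors as (r + 4)(r - 5) = 0, so r = -4, 5.
Hence y_h = C1*exp(-4*x) + C2*exp(5*x).
Try y_p = A*exp(4*x). Substituting into the equation and dividing by exp(4*x) gives A = -5/8, so y_p = -5*exp(4*x)/8.
General solution: y = -5*exp(4*x)/8 + C1*exp(-4*x) + C2*exp(5*x).
Apply the initial conditions: y(0) = -5/8 + C1 + C2 = 1 and y'(0) = -5/2 - 4*C1 + 5*C2 = -2. Solving gives C1 = 61/72, C2 = 7/9.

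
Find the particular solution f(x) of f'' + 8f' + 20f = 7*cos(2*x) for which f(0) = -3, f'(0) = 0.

Characteristic equation r² + 8r + 20 = 0 has discriminant (8)² - 4·(20) = -16 < 0, so r = -4 ± 2i.
Hence f_h = C1*cos(2*x)*exp(-4*x) + C2*exp(-4*x)*sin(2*x).
Try f_p = A*cos(2*x) + B*sin(2*x). Substituting and equating the coefficients of cos(2x) and sin(2x) gives A = 7/32, B = 7/32, so f_p = 7*cos(2*x)/32 + 7*sin(2*x)/32.
General solution: f = 7*cos(2*x)/32 + 7*sin(2*x)/32 + C1*cos(2*x)*exp(-4*x) + C2*exp(-4*x)*sin(2*x).
Apply the initial conditions: f(0) = 7/32 + C1 = -3 and f'(0) = 7/16 - 4*C1 + 2*C2 = 0. Solving gives C1 = -103/32, C2 = -213/32.

f = 7*cos(2*x)/32 + 7*sin(2*x)/32 - 213*exp(-4*x)*sin(2*x)/32 - 103*cos(2*x)*exp(-4*x)/32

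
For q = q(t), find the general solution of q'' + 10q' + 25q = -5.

Characteristic equation r² + 10r + 25 = 0 has discriminant (10)² - 4·(25) = 0, so r = -5 is a repeated root.
Hence q_h = (C1 + C2*t)*exp(-5*t).
For the particular solution try q_p = A0. Substituting and matching coefficients of each power of t gives A0 = -1/5, so q_p = -1/5.

q = -1/5 + C1*exp(-5*t) + C2*t*exp(-5*t)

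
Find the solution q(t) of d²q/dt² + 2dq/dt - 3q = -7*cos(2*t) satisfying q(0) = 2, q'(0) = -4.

q = -28*sin(2*t)/65 + 3*exp(t)/20 + 49*cos(2*t)/65 + 57*exp(-3*t)/52

Characteristic equation r² + 2r - 3 = 0 factors as (r - 1)(r + 3) = 0, so r = 1, -3.
Hence q_h = C1*exp(t) + C2*exp(-3*t).
Try q_p = A*cos(2*t) + B*sin(2*t). Substituting and equating the coefficients of cos(2t) and sin(2t) gives A = 49/65, B = -28/65, so q_p = -28*sin(2*t)/65 + 49*cos(2*t)/65.
General solution: q = -28*sin(2*t)/65 + 49*cos(2*t)/65 + C1*exp(t) + C2*exp(-3*t).
Apply the initial conditions: q(0) = 49/65 + C1 + C2 = 2 and q'(0) = -56/65 + C1 - 3*C2 = -4. Solving gives C1 = 3/20, C2 = 57/52.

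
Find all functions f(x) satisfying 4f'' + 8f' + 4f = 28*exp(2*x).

f = 7*exp(2*x)/9 + C1*exp(-x) + C2*x*exp(-x)

Divide through by 4: f'' + 2f' + f = 7*exp(2*x).
Characteristic equation r² + 2r + 1 = 0 has discriminant (2)² - 4·(1) = 0, so r = -1 is a repeated root.
Hence f_h = (C1 + C2*x)*exp(-x).
Try f_p = A*exp(2*x). Substituting into the equation and dividing by exp(2*x) gives A = 7/9, so f_p = 7*exp(2*x)/9.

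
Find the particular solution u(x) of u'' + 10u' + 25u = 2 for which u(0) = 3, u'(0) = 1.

Characteristic equation r² + 10r + 25 = 0 has discriminant (10)² - 4·(25) = 0, so r = -5 is a repeated root.
Hence u_h = (C1 + C2*x)*exp(-5*x).
For the particular solution try u_p = A0. Substituting and matching coefficients of each power of x gives A0 = 2/25, so u_p = 2/25.
General solution: u = 2/25 + C1*exp(-5*x) + C2*x*exp(-5*x).
Apply the initial conditions: u(0) = 2/25 + C1 = 3 and u'(0) = C2 - 5*C1 = 1. Solving gives C1 = 73/25, C2 = 78/5.

u = 2/25 + 73*exp(-5*x)/25 + 78*x*exp(-5*x)/5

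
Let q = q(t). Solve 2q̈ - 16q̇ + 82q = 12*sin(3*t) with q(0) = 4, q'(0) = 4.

Divide through by 2: q'' - 8q' + 41q = 6*sin(3*t).
Characteristic equation r² - 8r + 41 = 0 has discriminant (-8)² - 4·(41) = -100 < 0, so r = 4 ± 5i.
Hence q_h = C1*cos(5*t)*exp(4*t) + C2*exp(4*t)*sin(5*t).
Try q_p = A*cos(3*t) + B*sin(3*t). Substituting and equating the coefficients of cos(3t) and sin(3t) gives A = 9/100, B = 3/25, so q_p = 3*sin(3*t)/25 + 9*cos(3*t)/100.
General solution: q = 3*sin(3*t)/25 + 9*cos(3*t)/100 + C1*cos(5*t)*exp(4*t) + C2*exp(4*t)*sin(5*t).
Apply the initial conditions: q(0) = 9/100 + C1 = 4 and q'(0) = 9/25 + 4*C1 + 5*C2 = 4. Solving gives C1 = 391/100, C2 = -12/5.

q = 3*sin(3*t)/25 + 9*cos(3*t)/100 - 12*exp(4*t)*sin(5*t)/5 + 391*cos(5*t)*exp(4*t)/100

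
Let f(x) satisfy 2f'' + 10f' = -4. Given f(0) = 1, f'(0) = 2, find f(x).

f = 37/25 - 12*exp(-5*x)/25 - 2*x/5

Divide through by 2: f'' + 5f' = -2.
Characteristic equation r² + 5r = 0 factors as (r + 5)r = 0, so r = -5, 0.
Hence f_h = C1*exp(-5*x) + C2.
Since 0 is a characteristic root (multiplicity 1), multiply the polynomial trial by x: try f_p = A0*x. Substituting and matching coefficients of each power of x gives A0 = -2/5, so f_p = -2*x/5.
General solution: f = C2 - 2*x/5 + C1*exp(-5*x).
Apply the initial conditions: f(0) = C1 + C2 = 1 and f'(0) = -2/5 - 5*C1 = 2. Solving gives C1 = -12/25, C2 = 37/25.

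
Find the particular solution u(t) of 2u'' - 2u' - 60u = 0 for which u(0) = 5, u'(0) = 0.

u = 25*exp(6*t)/11 + 30*exp(-5*t)/11

Divide through by 2: u'' - u' - 30u = 0.
Characteristic equation r² - r - 30 = 0 factors as (r - 6)(r + 5) = 0, so r = 6, -5.
Hence u_h = C1*exp(6*t) + C2*exp(-5*t).
Apply the initial conditions: u(0) = C1 + C2 = 5 and u'(0) = -5*C2 + 6*C1 = 0. Solving gives C1 = 25/11, C2 = 30/11.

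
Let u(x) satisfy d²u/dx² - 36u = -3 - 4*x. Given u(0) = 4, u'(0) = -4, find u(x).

Characteristic equation r² - 36 = 0 factors as (r - 6)(r + 6) = 0, so r = 6, -6.
Hence u_h = C1*exp(6*x) + C2*exp(-6*x).
For the particular solution try u_p = A0 + A1*x. Substituting and matching coefficients of each power of x gives A0 = 1/12, A1 = 1/9, so u_p = 1/12 + x/9.
General solution: u = 1/12 + x/9 + C1*exp(6*x) + C2*exp(-6*x).
Apply the initial conditions: u(0) = 1/12 + C1 + C2 = 4 and u'(0) = 1/9 - 6*C2 + 6*C1 = -4. Solving gives C1 = 349/216, C2 = 497/216.

u = 1/12 + x/9 + 349*exp(6*x)/216 + 497*exp(-6*x)/216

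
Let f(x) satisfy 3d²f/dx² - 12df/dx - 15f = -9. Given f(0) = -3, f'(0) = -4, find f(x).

Divide through by 3: f'' - 4f' - 5f = -3.
Characteristic equation r² - 4r - 5 = 0 factors as (r + 1)(r - 5) = 0, so r = -1, 5.
Hence f_h = C1*exp(-x) + C2*exp(5*x).
For the particular solution try f_p = A0. Substituting and matching coefficients of each power of x gives A0 = 3/5, so f_p = 3/5.
General solution: f = 3/5 + C1*exp(-x) + C2*exp(5*x).
Apply the initial conditions: f(0) = 3/5 + C1 + C2 = -3 and f'(0) = -C1 + 5*C2 = -4. Solving gives C1 = -7/3, C2 = -19/15.

f = 3/5 - 19*exp(5*x)/15 - 7*exp(-x)/3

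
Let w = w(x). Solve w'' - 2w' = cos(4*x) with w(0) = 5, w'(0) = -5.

w = 15/2 - 49*exp(2*x)/20 - cos(4*x)/20 - sin(4*x)/40

Characteristic equation r² - 2r = 0 factors as (r - 2)r = 0, so r = 2, 0.
Hence w_h = C1*exp(2*x) + C2.
Try w_p = A*cos(4*x) + B*sin(4*x). Substituting and equating the coefficients of cos(4x) and sin(4x) gives A = -1/20, B = -1/40, so w_p = -cos(4*x)/20 - sin(4*x)/40.
General solution: w = C2 - cos(4*x)/20 - sin(4*x)/40 + C1*exp(2*x).
Apply the initial conditions: w(0) = -1/20 + C1 + C2 = 5 and w'(0) = -1/10 + 2*C1 = -5. Solving gives C1 = -49/20, C2 = 15/2.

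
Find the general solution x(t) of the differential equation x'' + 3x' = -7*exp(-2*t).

Characteristic equation r² + 3r = 0 factors as (r + 3)r = 0, so r = -3, 0.
Hence x_h = C1*exp(-3*t) + C2.
Try x_p = A*exp(-2*t). Substituting into the equation and dividing by exp(-2*t) gives A = 7/2, so x_p = 7*exp(-2*t)/2.

x = C2 + 7*exp(-2*t)/2 + C1*exp(-3*t)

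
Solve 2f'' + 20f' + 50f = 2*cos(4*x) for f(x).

Divide through by 2: f'' + 10f' + 25f = cos(4*x).
Characteristic equation r² + 10r + 25 = 0 has discriminant (10)² - 4·(25) = 0, so r = -5 is a repeated root.
Hence f_h = (C1 + C2*x)*exp(-5*x).
Try f_p = A*cos(4*x) + B*sin(4*x). Substituting and equating the coefficients of cos(4x) and sin(4x) gives A = 9/1681, B = 40/1681, so f_p = 9*cos(4*x)/1681 + 40*sin(4*x)/1681.

f = 9*cos(4*x)/1681 + 40*sin(4*x)/1681 + C1*exp(-5*x) + C2*x*exp(-5*x)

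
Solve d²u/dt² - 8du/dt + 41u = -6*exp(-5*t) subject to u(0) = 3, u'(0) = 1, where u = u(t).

u = -3*exp(-5*t)/53 - 122*exp(4*t)*sin(5*t)/53 + 162*cos(5*t)*exp(4*t)/53

Characteristic equation r² - 8r + 41 = 0 has discriminant (-8)² - 4·(41) = -100 < 0, so r = 4 ± 5i.
Hence u_h = C1*cos(5*t)*exp(4*t) + C2*exp(4*t)*sin(5*t).
Try u_p = A*exp(-5*t). Substituting into the equation and dividing by exp(-5*t) gives A = -3/53, so u_p = -3*exp(-5*t)/53.
General solution: u = -3*exp(-5*t)/53 + C1*cos(5*t)*exp(4*t) + C2*exp(4*t)*sin(5*t).
Apply the initial conditions: u(0) = -3/53 + C1 = 3 and u'(0) = 15/53 + 4*C1 + 5*C2 = 1. Solving gives C1 = 162/53, C2 = -122/53.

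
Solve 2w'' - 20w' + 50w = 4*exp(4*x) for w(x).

Divide through by 2: w'' - 10w' + 25w = 2*exp(4*x).
Characteristic equation r² - 10r + 25 = 0 has discriminant (-10)² - 4·(25) = 0, so r = 5 is a repeated root.
Hence w_h = (C1 + C2*x)*exp(5*x).
Try w_p = A*exp(4*x). Substituting into the equation and dividing by exp(4*x) gives A = 2, so w_p = 2*exp(4*x).

w = 2*exp(4*x) + C1*exp(5*x) + C2*x*exp(5*x)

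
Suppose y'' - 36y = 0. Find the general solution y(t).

y = C1*exp(-6*t) + C2*exp(6*t)

Characteristic equation r² - 36 = 0 factors as (r + 6)(r - 6) = 0, so r = -6, 6.
Hence y_h = C1*exp(-6*t) + C2*exp(6*t).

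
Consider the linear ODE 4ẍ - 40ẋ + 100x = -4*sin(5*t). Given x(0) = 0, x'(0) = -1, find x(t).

Divide through by 4: x'' - 10x' + 25x = -sin(5*t).
Characteristic equation r² - 10r + 25 = 0 has discriminant (-10)² - 4·(25) = 0, so r = 5 is a repeated root.
Hence x_h = (C1 + C2*t)*exp(5*t).
Try x_p = A*cos(5*t) + B*sin(5*t). Substituting and equating the coefficients of cos(5t) and sin(5t) gives A = -1/50, B = 0, so x_p = -cos(5*t)/50.
General solution: x = -cos(5*t)/50 + C1*exp(5*t) + C2*t*exp(5*t).
Apply the initial conditions: x(0) = -1/50 + C1 = 0 and x'(0) = C2 + 5*C1 = -1. Solving gives C1 = 1/50, C2 = -11/10.

x = -cos(5*t)/50 + exp(5*t)/50 - 11*t*exp(5*t)/10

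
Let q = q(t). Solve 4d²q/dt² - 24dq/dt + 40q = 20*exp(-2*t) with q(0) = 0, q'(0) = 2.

Divide through by 4: q'' - 6q' + 10q = 5*exp(-2*t).
Characteristic equation r² - 6r + 10 = 0 has discriminant (-6)² - 4·(10) = -4 < 0, so r = 3 ± i.
Hence q_h = C1*cos(t)*exp(3*t) + C2*exp(3*t)*sin(t).
Try q_p = A*exp(-2*t). Substituting into the equation and dividing by exp(-2*t) gives A = 5/26, so q_p = 5*exp(-2*t)/26.
General solution: q = 5*exp(-2*t)/26 + C1*cos(t)*exp(3*t) + C2*exp(3*t)*sin(t).
Apply the initial conditions: q(0) = 5/26 + C1 = 0 and q'(0) = -5/13 + C2 + 3*C1 = 2. Solving gives C1 = -5/26, C2 = 77/26.

q = 5*exp(-2*t)/26 - 5*cos(t)*exp(3*t)/26 + 77*exp(3*t)*sin(t)/26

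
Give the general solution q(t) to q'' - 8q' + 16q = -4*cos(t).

q = -60*cos(t)/289 + 32*sin(t)/289 + C1*exp(4*t) + C2*t*exp(4*t)

Characteristic equation r² - 8r + 16 = 0 has discriminant (-8)² - 4·(16) = 0, so r = 4 is a repeated root.
Hence q_h = (C1 + C2*t)*exp(4*t).
Try q_p = A*cos(t) + B*sin(t). Substituting and equating the coefficients of cos(t) and sin(t) gives A = -60/289, B = 32/289, so q_p = -60*cos(t)/289 + 32*sin(t)/289.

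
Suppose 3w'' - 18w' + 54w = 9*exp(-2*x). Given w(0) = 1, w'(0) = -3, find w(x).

Divide through by 3: w'' - 6w' + 18w = 3*exp(-2*x).
Characteristic equation r² - 6r + 18 = 0 has discriminant (-6)² - 4·(18) = -36 < 0, so r = 3 ± 3i.
Hence w_h = C1*cos(3*x)*exp(3*x) + C2*exp(3*x)*sin(3*x).
Try w_p = A*exp(-2*x). Substituting into the equation and dividing by exp(-2*x) gives A = 3/34, so w_p = 3*exp(-2*x)/34.
General solution: w = 3*exp(-2*x)/34 + C1*cos(3*x)*exp(3*x) + C2*exp(3*x)*sin(3*x).
Apply the initial conditions: w(0) = 3/34 + C1 = 1 and w'(0) = -3/17 + 3*C1 + 3*C2 = -3. Solving gives C1 = 31/34, C2 = -63/34.

w = 3*exp(-2*x)/34 - 63*exp(3*x)*sin(3*x)/34 + 31*cos(3*x)*exp(3*x)/34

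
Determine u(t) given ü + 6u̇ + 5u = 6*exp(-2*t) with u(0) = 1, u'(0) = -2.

u = -2*exp(-2*t) + 3*exp(-5*t)/4 + 9*exp(-t)/4

Characteristic equation r² + 6r + 5 = 0 factors as (r + 5)(r + 1) = 0, so r = -5, -1.
Hence u_h = C1*exp(-5*t) + C2*exp(-t).
Try u_p = A*exp(-2*t). Substituting into the equation and dividing by exp(-2*t) gives A = -2, so u_p = -2*exp(-2*t).
General solution: u = -2*exp(-2*t) + C1*exp(-5*t) + C2*exp(-t).
Apply the initial conditions: u(0) = -2 + C1 + C2 = 1 and u'(0) = 4 - C2 - 5*C1 = -2. Solving gives C1 = 3/4, C2 = 9/4.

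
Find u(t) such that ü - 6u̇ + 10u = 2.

Characteristic equation r² - 6r + 10 = 0 has discriminant (-6)² - 4·(10) = -4 < 0, so r = 3 ± i.
Hence u_h = C1*cos(t)*exp(3*t) + C2*exp(3*t)*sin(t).
For the particular solution try u_p = A0. Substituting and matching coefficients of each power of t gives A0 = 1/5, so u_p = 1/5.

u = 1/5 + C1*cos(t)*exp(3*t) + C2*exp(3*t)*sin(t)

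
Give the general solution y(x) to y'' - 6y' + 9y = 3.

y = 1/3 + C1*exp(3*x) + C2*x*exp(3*x)

Characteristic equation r² - 6r + 9 = 0 has discriminant (-6)² - 4·(9) = 0, so r = 3 is a repeated root.
Hence y_h = (C1 + C2*x)*exp(3*x).
For the particular solution try y_p = A0. Substituting and matching coefficients of each power of x gives A0 = 1/3, so y_p = 1/3.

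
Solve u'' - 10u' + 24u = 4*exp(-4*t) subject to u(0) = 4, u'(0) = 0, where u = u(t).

u = -39*exp(6*t)/5 + exp(-4*t)/20 + 47*exp(4*t)/4

Characteristic equation r² - 10r + 24 = 0 factors as (r - 6)(r - 4) = 0, so r = 6, 4.
Hence u_h = C1*exp(6*t) + C2*exp(4*t).
Try u_p = A*exp(-4*t). Substituting into the equation and dividing by exp(-4*t) gives A = 1/20, so u_p = exp(-4*t)/20.
General solution: u = exp(-4*t)/20 + C1*exp(6*t) + C2*exp(4*t).
Apply the initial conditions: u(0) = 1/20 + C1 + C2 = 4 and u'(0) = -1/5 + 4*C2 + 6*C1 = 0. Solving gives C1 = -39/5, C2 = 47/4.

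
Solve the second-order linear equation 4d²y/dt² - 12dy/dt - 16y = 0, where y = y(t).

y = C1*exp(4*t) + C2*exp(-t)

Divide through by 4: y'' - 3y' - 4y = 0.
Characteristic equation r² - 3r - 4 = 0 factors as (r - 4)(r + 1) = 0, so r = 4, -1.
Hence y_h = C1*exp(4*t) + C2*exp(-t).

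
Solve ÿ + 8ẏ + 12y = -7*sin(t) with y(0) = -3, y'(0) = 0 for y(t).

Characteristic equation r² + 8r + 12 = 0 factors as (r + 2)(r + 6) = 0, so r = -2, -6.
Hence y_h = C1*exp(-2*t) + C2*exp(-6*t).
Try y_p = A*cos(t) + B*sin(t). Substituting and equating the coefficients of cos(t) and sin(t) gives A = 56/185, B = -77/185, so y_p = -77*sin(t)/185 + 56*cos(t)/185.
General solution: y = -77*sin(t)/185 + 56*cos(t)/185 + C1*exp(-2*t) + C2*exp(-6*t).
Apply the initial conditions: y(0) = 56/185 + C1 + C2 = -3 and y'(0) = -77/185 - 6*C2 - 2*C1 = 0. Solving gives C1 = -97/20, C2 = 229/148.

y = -97*exp(-2*t)/20 - 77*sin(t)/185 + 56*cos(t)/185 + 229*exp(-6*t)/148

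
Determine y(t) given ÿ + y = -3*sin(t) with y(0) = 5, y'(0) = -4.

Characteristic equation r² + 1 = 0 has discriminant (0)² - 4·(1) = -4 < 0, so r = ± i.
Hence y_h = C1*cos(t) + C2*sin(t).
Since ±1i are characteristic roots, multiply the trial by t. Try y_p = t*(A*cos(t) + B*sin(t)). Substituting and equating the coefficients of cos(t) and sin(t) gives A = 3/2, B = 0, so y_p = 3*t*cos(t)/2.
General solution: y = C1*cos(t) + C2*sin(t) + 3*t*cos(t)/2.
Apply the initial conditions: y(0) = C1 = 5 and y'(0) = 3/2 + C2 = -4. Solving gives C1 = 5, C2 = -11/2.

y = 5*cos(t) - 11*sin(t)/2 + 3*t*cos(t)/2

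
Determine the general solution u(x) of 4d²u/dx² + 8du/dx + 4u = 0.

u = C1*exp(-x) + C2*x*exp(-x)

Divide through by 4: u'' + 2u' + u = 0.
Characteristic equation r² + 2r + 1 = 0 has discriminant (2)² - 4·(1) = 0, so r = -1 is a repeated root.
Hence u_h = (C1 + C2*x)*exp(-x).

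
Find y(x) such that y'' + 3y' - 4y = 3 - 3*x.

Characteristic equation r² + 3r - 4 = 0 factors as (r - 1)(r + 4) = 0, so r = 1, -4.
Hence y_h = C1*exp(x) + C2*exp(-4*x).
For the particular solution try y_p = A0 + A1*x. Substituting and matching coefficients of each power of x gives A0 = -3/16, A1 = 3/4, so y_p = -3/16 + 3*x/4.

y = -3/16 + 3*x/4 + C1*exp(x) + C2*exp(-4*x)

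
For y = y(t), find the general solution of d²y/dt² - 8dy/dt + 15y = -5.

y = -1/3 + C1*exp(3*t) + C2*exp(5*t)

Characteristic equation r² - 8r + 15 = 0 factors as (r - 3)(r - 5) = 0, so r = 3, 5.
Hence y_h = C1*exp(3*t) + C2*exp(5*t).
For the particular solution try y_p = A0. Substituting and matching coefficients of each power of t gives A0 = -1/3, so y_p = -1/3.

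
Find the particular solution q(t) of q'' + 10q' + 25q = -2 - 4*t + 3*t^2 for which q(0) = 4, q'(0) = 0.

Characteristic equation r² + 10r + 25 = 0 has discriminant (10)² - 4·(25) = 0, so r = -5 is a repeated root.
Hence q_h = (C1 + C2*t)*exp(-5*t).
For the particular solution try q_p = A0 + A1*t + A2*t^2. Substituting and matching coefficients of each power of t gives A0 = 8/625, A1 = -32/125, A2 = 3/25, so q_p = 8/625 - 32*t/125 + 3*t^2/25.
General solution: q = 8/625 - 32*t/125 + 3*t^2/25 + C1*exp(-5*t) + C2*t*exp(-5*t).
Apply the initial conditions: q(0) = 8/625 + C1 = 4 and q'(0) = -32/125 + C2 - 5*C1 = 0. Solving gives C1 = 2492/625, C2 = 2524/125.

q = 8/625 - 32*t/125 + 3*t**2/25 + 2492*exp(-5*t)/625 + 2524*t*exp(-5*t)/125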